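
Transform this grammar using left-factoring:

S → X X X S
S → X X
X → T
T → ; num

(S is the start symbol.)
S → X X S'
S' → X S
S' → ε
X → T
T → ; num

Left-factoring transforms A → αβ₁ | αβ₂ into A → αA' and A' → β₁ | β₂
(α is the longest common prefix among the alternatives). Repeat until
no nonterminal has two alternatives with a common prefix.

Round 1: S has alternatives sharing prefix 'X X'. Introduce S': S → X X S'
  Add: S' → X S
  Add: S' → ε

No remaining common prefixes — done.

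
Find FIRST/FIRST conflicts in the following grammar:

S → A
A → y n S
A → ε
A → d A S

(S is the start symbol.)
A FIRST/FIRST conflict occurs when two productions N → α and N → β for the same non-terminal have FIRST(α) ∩ FIRST(β) ≠ ∅ (with ε ∈ FIRST of a nullable right-hand side, so two nullable alternatives also conflict).

Productions for A:
  A → y n S: FIRST = { 'y' }
  A → ε: FIRST = { ε }
  A → d A S: FIRST = { 'd' }
S has only one production, so no FIRST/FIRST conflict is possible there.

All alternatives of each non-terminal have pairwise disjoint FIRST sets.

Answer: No FIRST/FIRST conflicts.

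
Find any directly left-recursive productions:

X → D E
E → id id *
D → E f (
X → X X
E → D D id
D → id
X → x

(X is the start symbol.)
Yes, X is left-recursive

Direct left recursion occurs when N → N α for some non-terminal N (the right-hand side begins with the left-hand side itself).

X → D E: starts with D
E → id id *: starts with id
D → E f (: starts with E
X → X X: LEFT RECURSIVE (starts with X)
E → D D id: starts with D
D → id: starts with id
X → x: starts with x

The grammar has direct left recursion on: X.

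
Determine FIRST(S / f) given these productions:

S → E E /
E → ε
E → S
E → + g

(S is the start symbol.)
FIRST sets of the non-terminals involved (from the grammar, by fixed-point iteration):
  FIRST(S) = { '+', '/' }

To compute FIRST(S / f), process the symbols left to right:
Symbol S is a non-terminal. Add FIRST(S) \ {ε} = { '+', '/' }
S is not nullable (ε ∉ FIRST(S)), so stop here.
FIRST(S / f) = { '+', '/' }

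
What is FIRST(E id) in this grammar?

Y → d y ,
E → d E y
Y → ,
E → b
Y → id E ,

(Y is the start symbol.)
FIRST sets of the non-terminals involved (from the grammar, by fixed-point iteration):
  FIRST(E) = { 'b', 'd' }

To compute FIRST(E id), process the symbols left to right:
Symbol E is a non-terminal. Add FIRST(E) \ {ε} = { 'b', 'd' }
E is not nullable (ε ∉ FIRST(E)), so stop here.
FIRST(E id) = { 'b', 'd' }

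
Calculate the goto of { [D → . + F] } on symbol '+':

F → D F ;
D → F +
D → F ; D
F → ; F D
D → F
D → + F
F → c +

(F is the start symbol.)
GOTO(I, '+') = CLOSURE({ [A → αX.β] : [A → α.Xβ] ∈ I, X = '+' })

Items with dot before '+', with the dot advanced:
  [D → . + F] → [D → + . F]
Closure of the advanced items:
  [D → + . F] has the dot before F: add [F → . D F ;], [F → . ; F D], [F → . c +]
  [F → . D F ;] has the dot before D: add [D → . F +], [D → . F ; D], [D → . F], [D → . + F]

GOTO = { [D → + . F], [D → . + F], [D → . F +], [D → . F ; D], [D → . F], [F → . ; F D], [F → . D F ;], [F → . c +] }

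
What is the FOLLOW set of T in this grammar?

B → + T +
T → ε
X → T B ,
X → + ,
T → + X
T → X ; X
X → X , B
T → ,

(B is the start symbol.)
In B → + T +: T is followed by '+', add FIRST('+') \ {ε} = { '+' }
In X → T B ,: T is followed by B ',', add FIRST(B ',') \ {ε} = { '+' }

Taking the union: FOLLOW(T) = { '+' }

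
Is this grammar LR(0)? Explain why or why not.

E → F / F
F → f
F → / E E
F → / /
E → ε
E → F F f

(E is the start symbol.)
No. Shift-reduce conflict between [E → .] and [F → . / /]

Augment with E' → E and build the canonical LR(0) collection (I0 = CLOSURE({[E' → . E]}), then GOTO on every symbol after a dot until no new states appear). It has 12 states:
  I0: { [E → . F / F], [E → . F F f], [E → .], [E' → . E], [F → . / /], [F → . / E E], [F → . f] }  — shift, reduce
  I1: { [E → . F / F], [E → . F F f], [E → .], [F → . / /], [F → . / E E], [F → . f], [F → / . /], [F → / . E E] }  — shift, reduce
  I2: { [E' → E .] }  — accept
  I3: { [E → F . / F], [E → F . F f], [F → . / /], [F → . / E E], [F → . f] }  — shift
  I4: { [F → f .] }  — reduce
  I5: { [E → . F / F], [E → . F F f], [E → .], [E → F / . F], [F → . / /], [F → . / E E], [F → . f], [F → / . /], [F → / . E E] }  — shift, reduce
  I6: { [E → F F . f] }  — shift
  I7: { [E → F F f .] }  — reduce
  I8: { [E → . F / F], [E → . F F f], [E → .], [F → . / /], [F → . / E E], [F → . f], [F → / . /], [F → / . E E], [F → / / .] }  — shift, 2 reduces
  I9: { [E → . F / F], [E → . F F f], [E → .], [F → . / /], [F → . / E E], [F → . f], [F → / E . E] }  — shift, reduce
  I10: { [E → F . / F], [E → F . F f], [E → F / F .], [F → . / /], [F → . / E E], [F → . f] }  — shift, reduce
  I11: { [F → / E E .] }  — reduce

Conflict in state I0:
  Shift-reduce conflict between [E → .] and [F → . / /]
So the grammar is NOT LR(0).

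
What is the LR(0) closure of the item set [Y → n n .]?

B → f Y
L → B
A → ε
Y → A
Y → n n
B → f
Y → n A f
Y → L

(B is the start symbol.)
Start with: [Y → n n .]
The dot is at the end, so nothing is added.

CLOSURE = { [Y → n n .] }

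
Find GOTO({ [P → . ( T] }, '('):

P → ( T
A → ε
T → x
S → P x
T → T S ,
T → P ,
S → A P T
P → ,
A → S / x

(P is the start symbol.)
{ [P → ( . T], [P → . ( T], [P → . ,], [T → . P ,], [T → . T S ,], [T → . x] }

GOTO(I, '(') = CLOSURE({ [A → αX.β] : [A → α.Xβ] ∈ I, X = '(' })

Items with dot before '(', with the dot advanced:
  [P → . ( T] → [P → ( . T]
Closure of the advanced items:
  [P → ( . T] has the dot before T: add [T → . x], [T → . T S ,], [T → . P ,]
  [T → . P ,] has the dot before P: add [P → . ( T], [P → . ,]

GOTO = { [P → ( . T], [P → . ( T], [P → . ,], [T → . P ,], [T → . T S ,], [T → . x] }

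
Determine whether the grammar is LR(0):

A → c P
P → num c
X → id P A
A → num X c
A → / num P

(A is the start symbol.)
Yes, the grammar is LR(0)

A grammar is LR(0) if no state in the canonical LR(0) collection has:
  - both a shift item (dot before a terminal) and a complete item (shift-reduce conflict), or
  - two or more complete items (reduce-reduce conflict; the accept item [A' → A .] counts as a complete item here).

Augment with A' → A and build the canonical LR(0) collection (I0 = CLOSURE({[A' → . A]}), then GOTO on every symbol after a dot until no new states appear). It has 15 states:
  I0: { [A → . / num P], [A → . c P], [A → . num X c], [A' → . A] }  — shift
  I1: { [A → / . num P] }  — shift
  I2: { [A' → A .] }  — accept
  I3: { [A → c . P], [P → . num c] }  — shift
  I4: { [A → num . X c], [X → . id P A] }  — shift
  I5: { [A → num X . c] }  — shift
  I6: { [P → . num c], [X → id . P A] }  — shift
  I7: { [A → . / num P], [A → . c P], [A → . num X c], [X → id P . A] }  — shift
  I8: { [P → num . c] }  — shift
  I9: { [P → num c .] }  — reduce
  I10: { [X → id P A .] }  — reduce
  I11: { [A → num X c .] }  — reduce
  I12: { [A → c P .] }  — reduce
  I13: { [A → / num . P], [P → . num c] }  — shift
  I14: { [A → / num P .] }  — reduce

Every state is either a pure shift/goto state or contains exactly one complete item and nothing to shift — no conflicts. The grammar is LR(0).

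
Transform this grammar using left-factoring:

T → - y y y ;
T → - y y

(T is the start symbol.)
Left-factoring transforms A → αβ₁ | αβ₂ into A → αA' and A' → β₁ | β₂
(α is the longest common prefix among the alternatives). Repeat until
no nonterminal has two alternatives with a common prefix.

Round 1: T has alternatives sharing prefix '- y y'. Introduce T': T → - y y T'
  Add: T' → y ;
  Add: T' → ε

No remaining common prefixes — done.

Resulting grammar:
T → - y y T'
T' → y ;
T' → ε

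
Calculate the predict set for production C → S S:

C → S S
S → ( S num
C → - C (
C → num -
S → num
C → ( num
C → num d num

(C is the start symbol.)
PREDICT(C → S S) = (FIRST(RHS) \ {ε}) ∪ (FOLLOW(C) if ε ∈ FIRST(RHS), i.e. RHS ⇒* ε)
FIRST(S) = { '(', 'num' }
FIRST(S S) = { '(', 'num' }
ε ∉ FIRST(S S), so FOLLOW(C) is not added.
PREDICT(C → S S) = { '(', 'num' }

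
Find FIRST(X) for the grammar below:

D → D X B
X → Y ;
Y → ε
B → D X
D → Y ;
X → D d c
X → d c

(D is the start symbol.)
{ ';', 'd' }

To compute FIRST(X), examine every production with X on the left-hand side, reading each right-hand side left to right until a non-nullable symbol is reached.

FIRST sets of the other non-terminals involved (by the same procedure, iterated to a fixed point):
  FIRST(Y) = { ε }
  FIRST(D) = { ';' }

From X → Y ;:
  - Y is a non-terminal: add FIRST(Y) \ {ε} = { }
    Y is nullable, so continue to the next symbol
  - ';' is a terminal: add ';' and stop
From X → D d c:
  - D is a non-terminal: add FIRST(D) \ {ε} = { ';' }
    D is not nullable, so stop
From X → d c:
  - d is a terminal: add 'd' and stop

Collecting: FIRST(X) = { ';', 'd' }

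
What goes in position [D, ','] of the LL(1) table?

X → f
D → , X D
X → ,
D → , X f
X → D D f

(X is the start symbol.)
D → , X D, D → , X f

To find M[D, ','], we find productions for D where ',' is in the predict set (PREDICT(N → α) = (FIRST(α) \ {ε}) ∪ (FOLLOW(N) if α ⇒* ε)).

D → , X D: PREDICT = { ',' }
  ',' is in predict set, so this production goes in M[D, ',']
D → , X f: PREDICT = { ',' }
  ',' is in predict set, so this production goes in M[D, ',']

M[D, ','] = D → , X D, D → , X f  (a multiply-defined cell — the grammar is not LL(1))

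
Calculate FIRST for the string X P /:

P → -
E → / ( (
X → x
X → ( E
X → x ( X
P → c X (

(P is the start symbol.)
{ '(', 'x' }

FIRST sets of the non-terminals involved (from the grammar, by fixed-point iteration):
  FIRST(X) = { '(', 'x' }

To compute FIRST(X P /), process the symbols left to right:
Symbol X is a non-terminal. Add FIRST(X) \ {ε} = { '(', 'x' }
X is not nullable (ε ∉ FIRST(X)), so stop here.
FIRST(X P /) = { '(', 'x' }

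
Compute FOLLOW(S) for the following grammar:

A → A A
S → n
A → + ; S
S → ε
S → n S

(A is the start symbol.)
{ $, '+' }

To compute FOLLOW(S), find every occurrence of S on a right-hand side N → α S β: add FIRST(β) \ {ε}, and if β is empty or nullable also add FOLLOW(N). Iterate to a fixed point.

In A → + ; S: S is at the end, add FOLLOW(A)
In S → n S: S is at the end; this adds FOLLOW(S) to itself — nothing new

The FOLLOW sets referred to above (computed the same way, to a fixed point):
  FOLLOW(A) = { $, '+' }

Taking the union: FOLLOW(S) = { $, '+' }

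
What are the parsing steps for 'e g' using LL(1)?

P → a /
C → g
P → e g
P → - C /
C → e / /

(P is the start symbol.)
Stack is shown with the top on the left.

Stack  Input  Action
--------------------
P $    e g $  output P → e g
e g $  e g $  match 'e'
g $    g $    match 'g'
$      $      accept

The string is accepted.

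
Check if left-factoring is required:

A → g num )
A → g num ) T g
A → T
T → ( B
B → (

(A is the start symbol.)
Yes, A has productions with common prefix 'g num )'

Left-factoring is needed when two productions for the same non-terminal
share a common prefix on the right-hand side.

Productions for A:
  A → g num )
  A → g num ) T g
  A → T

Found common prefix 'g num )' in productions for A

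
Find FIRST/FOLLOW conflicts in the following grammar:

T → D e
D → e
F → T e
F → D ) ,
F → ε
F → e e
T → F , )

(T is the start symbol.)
Yes. F → T e with FOLLOW(F) on { ',' }

Nullable non-terminals: F.
FIRST sets used below: FIRST(T) = { ',', 'e' }, FIRST(D) = { 'e' }

F: nullable alternative(s) F → ε; FOLLOW(F) = { ',' }
  F → T e: FIRST \ {ε} = { ',', 'e' } — overlaps FOLLOW(F) on { ',' }: CONFLICT
  F → D ) ,: FIRST \ {ε} = { 'e' } — disjoint from FOLLOW(F)
  F → ε: FIRST \ {ε} = { } — this is the only nullable alternative, skip
  F → e e: FIRST \ {ε} = { 'e' } — disjoint from FOLLOW(F)

D, T have no nullable alternative, so no FIRST/FOLLOW check is needed there.

So the grammar has 1 FIRST/FOLLOW conflict (marked CONFLICT above).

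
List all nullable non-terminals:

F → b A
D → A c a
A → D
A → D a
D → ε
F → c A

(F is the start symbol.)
{ 'A', 'D' }

A non-terminal is nullable if it can derive ε (the empty string): either it has an ε-production, or it has a production whose right-hand side consists entirely of nullable non-terminals.

ε-productions: D → ε
So D is immediately nullable.
A → D: every symbol on the right is nullable, so A is nullable too.
No further non-terminal can be added: every production for the remaining non-terminals contains a terminal or a non-nullable non-terminal.
Nullable = { 'A', 'D' }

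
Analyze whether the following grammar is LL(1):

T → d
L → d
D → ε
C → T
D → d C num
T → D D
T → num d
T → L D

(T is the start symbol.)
Relevant sets:
  FIRST(D) = { 'd', ε }
  FIRST(L) = { 'd' }
  FOLLOW(T) = { $, 'num' }
  FOLLOW(D) = { $, 'd', 'num' }

For T:
  PREDICT(T → d) = { 'd' }
  PREDICT(T → D D) = { $, 'd', 'num' }
  PREDICT(T → num d) = { 'num' }
  PREDICT(T → L D) = { 'd' }
For D:
  PREDICT(D → ε) = { $, 'd', 'num' }
  PREDICT(D → d C num) = { 'd' }
L, C have a single production, so nothing to check there.

Conflict found: Predict set conflict for T: { 'd' }
The grammar is NOT LL(1).

Answer: No. Predict set conflict for T: { 'd' }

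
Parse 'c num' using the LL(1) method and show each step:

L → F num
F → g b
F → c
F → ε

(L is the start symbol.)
Stack is shown with the top on the left.

Stack    Input    Action
------------------------
L $      c num $  output L → F num
F num $  c num $  output F → c
c num $  c num $  match 'c'
num $    num $    match 'num'
$        $        accept

The string is accepted.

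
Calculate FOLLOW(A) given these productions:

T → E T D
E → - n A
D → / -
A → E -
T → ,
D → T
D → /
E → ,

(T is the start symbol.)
{ ',', '-' }

In E → - n A: A is at the end, add FOLLOW(E)

The FOLLOW sets referred to above (computed the same way, to a fixed point):
  FOLLOW(E) = { ',', '-' }

Taking the union: FOLLOW(A) = { ',', '-' }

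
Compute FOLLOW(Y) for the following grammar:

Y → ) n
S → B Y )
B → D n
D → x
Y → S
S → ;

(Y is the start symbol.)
To compute FOLLOW(Y), find every occurrence of Y on a right-hand side N → α Y β: add FIRST(β) \ {ε}, and if β is empty or nullable also add FOLLOW(N). Iterate to a fixed point.

Y is the start symbol, so $ ∈ FOLLOW(Y).
In S → B Y ): Y is followed by ')', add FIRST(')') \ {ε} = { ')' }

Taking the union: FOLLOW(Y) = { $, ')' }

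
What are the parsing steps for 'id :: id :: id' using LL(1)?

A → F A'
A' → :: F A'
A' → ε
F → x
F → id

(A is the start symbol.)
LL(1) parsing maintains a stack (initially the start symbol over $) and the input. At each step: if the stack top is a terminal, match it against the current input token; if it is a non-terminal N, replace it with the RHS of M[N, lookahead] (the unique production whose predict set contains the lookahead).

Stack is shown with the top on the left.

Stack      Input             Action
-----------------------------------
A $        id :: id :: id $  output A → F A'
F A' $     id :: id :: id $  output F → id
id A' $    id :: id :: id $  match 'id'
A' $       :: id :: id $     output A' → :: F A'
:: F A' $  :: id :: id $     match '::'
F A' $     id :: id $        output F → id
id A' $    id :: id $        match 'id'
A' $       :: id $           output A' → :: F A'
:: F A' $  :: id $           match '::'
F A' $     id $              output F → id
id A' $    id $              match 'id'
A' $       $                 output A' → ε
$          $                 accept

The string is accepted.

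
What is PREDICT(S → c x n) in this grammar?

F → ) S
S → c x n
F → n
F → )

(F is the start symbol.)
PREDICT(S → c x n) = (FIRST(RHS) \ {ε}) ∪ (FOLLOW(S) if ε ∈ FIRST(RHS), i.e. RHS ⇒* ε)
FIRST(c x n) = { 'c' }
ε ∉ FIRST(c x n), so FOLLOW(S) is not added.
PREDICT(S → c x n) = { 'c' }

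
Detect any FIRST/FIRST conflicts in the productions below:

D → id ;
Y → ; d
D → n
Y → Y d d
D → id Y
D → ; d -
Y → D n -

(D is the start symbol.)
A FIRST/FIRST conflict occurs when two productions N → α and N → β for the same non-terminal have FIRST(α) ∩ FIRST(β) ≠ ∅ (with ε ∈ FIRST of a nullable right-hand side, so two nullable alternatives also conflict).

FIRST sets of the non-terminals at (or reachable through a nullable prefix from) the front of some alternative:
  FIRST(Y) = { ';', 'id', 'n' }
  FIRST(D) = { ';', 'id', 'n' }

Productions for D:
  D → id ;: FIRST = { 'id' }
  D → n: FIRST = { 'n' }
  D → id Y: FIRST = { 'id' }
  D → ; d -: FIRST = { ';' }
Productions for Y:
  Y → ; d: FIRST = { ';' }
  Y → Y d d: FIRST = { ';', 'id', 'n' }
  Y → D n -: FIRST = { ';', 'id', 'n' }

Conflict for D: D → id ; and D → id Y
  Overlap: { 'id' }
Conflict for Y: Y → ; d and Y → Y d d
  Overlap: { ';' }
Conflict for Y: Y → ; d and Y → D n -
  Overlap: { ';' }
Conflict for Y: Y → Y d d and Y → D n -
  Overlap: { ';', 'id', 'n' }

Answer: Yes. D → id ';' / D → id Y on { 'id' }; Y → ';' d / Y → Y d d on { ';' }; Y → ';' d / Y → D n '-' on { ';' }; Y → Y d d / Y → D n '-' on { ';', 'id', 'n' }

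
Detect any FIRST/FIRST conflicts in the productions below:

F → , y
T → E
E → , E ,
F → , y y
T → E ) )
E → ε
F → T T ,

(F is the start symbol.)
Yes. F → ',' y / F → ',' y y on { ',' }; F → ',' y / F → T T ',' on { ',' }; F → ',' y y / F → T T ',' on { ',' }; T → E / T → E ')' ')' on { ',' }

A FIRST/FIRST conflict occurs when two productions N → α and N → β for the same non-terminal have FIRST(α) ∩ FIRST(β) ≠ ∅ (with ε ∈ FIRST of a nullable right-hand side, so two nullable alternatives also conflict).

FIRST sets of the non-terminals at (or reachable through a nullable prefix from) the front of some alternative:
  FIRST(T) = { ')', ',', ε }
  FIRST(E) = { ',', ε }

Productions for F:
  F → , y: FIRST = { ',' }
  F → , y y: FIRST = { ',' }
  F → T T ,: FIRST = { ')', ',' }
Productions for T:
  T → E: FIRST = { ',', ε }
  T → E ) ): FIRST = { ')', ',' }
Productions for E:
  E → , E ,: FIRST = { ',' }
  E → ε: FIRST = { ε }

Conflict for F: F → , y and F → , y y
  Overlap: { ',' }
Conflict for F: F → , y and F → T T ,
  Overlap: { ',' }
Conflict for F: F → , y y and F → T T ,
  Overlap: { ',' }
Conflict for T: T → E and T → E ) )
  Overlap: { ',' }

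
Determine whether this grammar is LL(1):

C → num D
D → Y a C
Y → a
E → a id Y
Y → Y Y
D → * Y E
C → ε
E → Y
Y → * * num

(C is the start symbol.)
A grammar is LL(1) if for each non-terminal N with multiple productions, the predict sets of those productions are pairwise disjoint, where PREDICT(N → α) = (FIRST(α) \ {ε}) ∪ (FOLLOW(N) if α ⇒* ε).

Relevant sets:
  FIRST(Y) = { '*', 'a' }
  FOLLOW(C) = { $ }

For C:
  PREDICT(C → num D) = { 'num' }
  PREDICT(C → ε) = { $ }
For D:
  PREDICT(D → Y a C) = { '*', 'a' }
  PREDICT(D → '*' Y E) = { '*' }
For Y:
  PREDICT(Y → a) = { 'a' }
  PREDICT(Y → Y Y) = { '*', 'a' }
  PREDICT(Y → '*' '*' num) = { '*' }
For E:
  PREDICT(E → a id Y) = { 'a' }
  PREDICT(E → Y) = { '*', 'a' }

Conflict found: Predict set conflict for D: { '*' }
The grammar is NOT LL(1).

Answer: No. Predict set conflict for D: { '*' }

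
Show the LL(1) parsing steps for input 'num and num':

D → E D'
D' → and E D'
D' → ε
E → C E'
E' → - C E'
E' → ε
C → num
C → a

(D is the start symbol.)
LL(1) parsing maintains a stack (initially the start symbol over $) and the input. At each step: if the stack top is a terminal, match it against the current input token; if it is a non-terminal N, replace it with the RHS of M[N, lookahead] (the unique production whose predict set contains the lookahead).

Stack is shown with the top on the left.

Stack        Input          Action
----------------------------------
D $          num and num $  output D → E D'
E D' $       num and num $  output E → C E'
C E' D' $    num and num $  output C → num
num E' D' $  num and num $  match 'num'
E' D' $      and num $      output E' → ε
D' $         and num $      output D' → and E D'
and E D' $   and num $      match 'and'
E D' $       num $          output E → C E'
C E' D' $    num $          output C → num
num E' D' $  num $          match 'num'
E' D' $      $              output E' → ε
D' $         $              output D' → ε
$            $              accept

The string is accepted.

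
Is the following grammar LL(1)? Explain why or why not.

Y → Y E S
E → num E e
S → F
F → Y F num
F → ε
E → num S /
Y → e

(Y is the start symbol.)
No. Predict set conflict for Y: { 'e' }

A grammar is LL(1) if for each non-terminal N with multiple productions, the predict sets of those productions are pairwise disjoint, where PREDICT(N → α) = (FIRST(α) \ {ε}) ∪ (FOLLOW(N) if α ⇒* ε).

Relevant sets:
  FIRST(Y) = { 'e' }
  FOLLOW(F) = { $, '/', 'e', 'num' }

For Y:
  PREDICT(Y → Y E S) = { 'e' }
  PREDICT(Y → e) = { 'e' }
For E:
  PREDICT(E → num E e) = { 'num' }
  PREDICT(E → num S '/') = { 'num' }
For F:
  PREDICT(F → Y F num) = { 'e' }
  PREDICT(F → ε) = { $, '/', 'e', 'num' }
S has a single production, so nothing to check there.

Conflict found: Predict set conflict for Y: { 'e' }
The grammar is NOT LL(1).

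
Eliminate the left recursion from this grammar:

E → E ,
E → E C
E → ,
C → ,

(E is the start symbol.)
E is directly left-recursive. The standard transformation for
  A → A α₁ | ... | A α_m | β₁ | ... | β_n
is
  A  → β₁ A' | ... | β_n A'
  A' → α₁ A' | ... | α_m A' | ε

E → , becomes E → , E'
E → E , becomes E' → , E'
E → E C becomes E' → C E'
Add E' → ε

Productions for other non-terminals are unchanged:
  C → ,

Resulting grammar:
E → , E'
E' → , E'
E' → C E'
E' → ε
C → ,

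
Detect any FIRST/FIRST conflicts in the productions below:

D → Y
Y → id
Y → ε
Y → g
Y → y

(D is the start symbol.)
A FIRST/FIRST conflict occurs when two productions N → α and N → β for the same non-terminal have FIRST(α) ∩ FIRST(β) ≠ ∅ (with ε ∈ FIRST of a nullable right-hand side, so two nullable alternatives also conflict).

Productions for Y:
  Y → id: FIRST = { 'id' }
  Y → ε: FIRST = { ε }
  Y → g: FIRST = { 'g' }
  Y → y: FIRST = { 'y' }
D has only one production, so no FIRST/FIRST conflict is possible there.

All alternatives of each non-terminal have pairwise disjoint FIRST sets.

Answer: No FIRST/FIRST conflicts.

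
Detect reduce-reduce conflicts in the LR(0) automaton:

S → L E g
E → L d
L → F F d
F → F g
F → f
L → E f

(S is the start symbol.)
No reduce-reduce conflicts

Augment with S' → S and build the canonical LR(0) collection (I0 = CLOSURE({[S' → . S]}), then GOTO on every symbol after a dot until no new states appear). It has 14 states:
  I0: { [E → . L d], [F → . F g], [F → . f], [L → . E f], [L → . F F d], [S → . L E g], [S' → . S] }  — shift
  I1: { [L → E . f] }  — shift
  I2: { [F → . F g], [F → . f], [F → F . g], [L → F . F d] }  — shift
  I3: { [E → . L d], [E → L . d], [F → . F g], [F → . f], [L → . E f], [L → . F F d], [S → L . E g] }  — shift
  I4: { [S' → S .] }  — accept
  I5: { [F → f .] }  — reduce
  I6: { [L → E . f], [S → L E . g] }  — shift
  I7: { [E → L . d] }  — shift
  I8: { [E → L d .] }  — reduce
  I9: { [L → E f .] }  — reduce
  I10: { [S → L E g .] }  — reduce
  I11: { [F → F . g], [L → F F . d] }  — shift
  I12: { [F → F g .] }  — reduce
  I13: { [L → F F d .] }  — reduce

No state contains more than one complete item.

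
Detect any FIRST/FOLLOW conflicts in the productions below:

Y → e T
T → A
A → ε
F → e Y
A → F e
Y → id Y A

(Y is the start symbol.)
Yes. A → F e with FOLLOW(A) on { 'e' }

Nullable non-terminals: A, T.
FIRST sets used below: FIRST(F) = { 'e' }

A: nullable alternative(s) A → ε; FOLLOW(A) = { $, 'e' }
  A → ε: FIRST \ {ε} = { } — this is the only nullable alternative, skip
  A → F e: FIRST \ {ε} = { 'e' } — overlaps FOLLOW(A) on { 'e' }: CONFLICT
T has a nullable alternative but only one production, so nothing to check.

F, Y have no nullable alternative, so no FIRST/FOLLOW check is needed there.

So the grammar has 1 FIRST/FOLLOW conflict (marked CONFLICT above).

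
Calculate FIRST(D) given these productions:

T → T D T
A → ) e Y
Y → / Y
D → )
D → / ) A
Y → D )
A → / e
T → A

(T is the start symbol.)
{ ')', '/' }

To compute FIRST(D), examine every production with D on the left-hand side, reading each right-hand side left to right until a non-nullable symbol is reached.

From D → ):
  - ')' is a terminal: add ')' and stop
From D → / ) A:
  - '/' is a terminal: add '/' and stop

Collecting: FIRST(D) = { ')', '/' }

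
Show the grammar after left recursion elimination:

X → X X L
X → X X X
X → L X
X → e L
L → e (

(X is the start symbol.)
X is directly left-recursive. The standard transformation for
  A → A α₁ | ... | A α_m | β₁ | ... | β_n
is
  A  → β₁ A' | ... | β_n A'
  A' → α₁ A' | ... | α_m A' | ε

X → L X becomes X → L X X'
X → e L becomes X → e L X'
X → X X L becomes X' → X L X'
X → X X X becomes X' → X X X'
Add X' → ε

Productions for other non-terminals are unchanged:
  L → e (

Resulting grammar:
X → L X X'
X → e L X'
X' → X L X'
X' → X X X'
X' → ε
L → e (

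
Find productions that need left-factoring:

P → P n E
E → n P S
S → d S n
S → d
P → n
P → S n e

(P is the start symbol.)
Yes, S has productions with common prefix 'd'

Left-factoring is needed when two productions for the same non-terminal
share a common prefix on the right-hand side.

Productions for P:
  P → P n E
  P → n
  P → S n e
Productions for S:
  S → d S n
  S → d

Found common prefix 'd' in productions for S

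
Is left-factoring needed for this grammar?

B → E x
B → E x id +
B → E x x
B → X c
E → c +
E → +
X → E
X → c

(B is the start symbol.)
Left-factoring is needed when two productions for the same non-terminal
share a common prefix on the right-hand side.

Productions for B:
  B → E x
  B → E x id +
  B → E x x
  B → X c
Productions for E:
  E → c +
  E → +
Productions for X:
  X → E
  X → c

Found common prefix 'E x' in productions for B

Answer: Yes, B has productions with common prefix 'E x'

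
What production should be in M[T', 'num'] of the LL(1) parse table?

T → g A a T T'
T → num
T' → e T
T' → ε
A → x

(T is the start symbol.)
To find M[T', 'num'], we find productions for T' where 'num' is in the predict set (PREDICT(N → α) = (FIRST(α) \ {ε}) ∪ (FOLLOW(N) if α ⇒* ε)).

Relevant sets:
  FOLLOW(T') = { $, 'e' }

T' → e T: PREDICT = { 'e' }
T' → ε: PREDICT = { $, 'e' }

M[T', 'num'] is empty (no production applies)

Answer: Empty (error entry)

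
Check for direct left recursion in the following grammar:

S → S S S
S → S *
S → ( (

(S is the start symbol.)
Yes, S is left-recursive

S → S S S: LEFT RECURSIVE (starts with S)
S → S *: LEFT RECURSIVE (starts with S)
S → ( (: starts with '('

The grammar has direct left recursion on: S.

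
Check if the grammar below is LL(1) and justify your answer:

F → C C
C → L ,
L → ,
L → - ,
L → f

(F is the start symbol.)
For L:
  PREDICT(L → ',') = { ',' }
  PREDICT(L → '-' ',') = { '-' }
  PREDICT(L → f) = { 'f' }
F, C have a single production, so nothing to check there.

All predict sets are disjoint. The grammar IS LL(1).

Answer: Yes, the grammar is LL(1).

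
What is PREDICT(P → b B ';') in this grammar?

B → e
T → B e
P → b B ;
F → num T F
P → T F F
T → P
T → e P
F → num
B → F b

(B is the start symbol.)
PREDICT(P → b B ';') = (FIRST(RHS) \ {ε}) ∪ (FOLLOW(P) if ε ∈ FIRST(RHS), i.e. RHS ⇒* ε)
FIRST(b B ';') = { 'b' }
ε ∉ FIRST(b B ';'), so FOLLOW(P) is not added.
PREDICT(P → b B ';') = { 'b' }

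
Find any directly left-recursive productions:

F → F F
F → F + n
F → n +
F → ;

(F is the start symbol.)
Yes, F is left-recursive

Direct left recursion occurs when N → N α for some non-terminal N (the right-hand side begins with the left-hand side itself).

F → F F: LEFT RECURSIVE (starts with F)
F → F + n: LEFT RECURSIVE (starts with F)
F → n +: starts with n
F → ;: starts with ';'

The grammar has direct left recursion on: F.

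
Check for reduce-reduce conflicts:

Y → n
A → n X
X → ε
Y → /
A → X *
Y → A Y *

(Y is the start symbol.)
Yes — I5: [X → .] vs [Y → n .]

Augment with Y' → Y and build the canonical LR(0) collection (I0 = CLOSURE({[Y' → . Y]}), then GOTO on every symbol after a dot until no new states appear). It has 10 states:
  I0: { [A → . X *], [A → . n X], [X → .], [Y → . /], [Y → . A Y *], [Y → . n], [Y' → . Y] }  — shift, reduce
  I1: { [Y → / .] }  — reduce
  I2: { [A → . X *], [A → . n X], [X → .], [Y → . /], [Y → . A Y *], [Y → . n], [Y → A . Y *] }  — shift, reduce
  I3: { [A → X . *] }  — shift
  I4: { [Y' → Y .] }  — accept
  I5: { [A → n . X], [X → .], [Y → n .] }  — 2 reduces
  I6: { [A → n X .] }  — reduce
  I7: { [A → X * .] }  — reduce
  I8: { [Y → A Y . *] }  — shift
  I9: { [Y → A Y * .] }  — reduce

I5 contains complete items [X → .], [Y → n .] — reduce-reduce conflict.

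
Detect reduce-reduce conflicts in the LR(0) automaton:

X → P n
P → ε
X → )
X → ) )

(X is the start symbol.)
No reduce-reduce conflicts

Augment with X' → X and build the canonical LR(0) collection (I0 = CLOSURE({[X' → . X]}), then GOTO on every symbol after a dot until no new states appear). It has 6 states:
  I0: { [P → .], [X → . ) )], [X → . )], [X → . P n], [X' → . X] }  — shift, reduce
  I1: { [X → ) . )], [X → ) .] }  — shift, reduce
  I2: { [X → P . n] }  — shift
  I3: { [X' → X .] }  — accept
  I4: { [X → P n .] }  — reduce
  I5: { [X → ) ) .] }  — reduce

No state contains more than one complete item.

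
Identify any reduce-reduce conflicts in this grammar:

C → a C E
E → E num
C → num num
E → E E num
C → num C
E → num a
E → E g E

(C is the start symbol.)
Yes — I14: [E → E E num .] vs [E → E num .]

Augment with C' → C and build the canonical LR(0) collection (I0 = CLOSURE({[C' → . C]}), then GOTO on every symbol after a dot until no new states appear). It has 15 states:
  I0: { [C → . a C E], [C → . num C], [C → . num num], [C' → . C] }  — shift
  I1: { [C' → C .] }  — accept
  I2: { [C → . a C E], [C → . num C], [C → . num num], [C → a . C E] }  — shift
  I3: { [C → . a C E], [C → . num C], [C → . num num], [C → num . C], [C → num . num] }  — shift
  I4: { [C → num C .] }  — reduce
  I5: { [C → . a C E], [C → . num C], [C → . num num], [C → num . C], [C → num . num], [C → num num .] }  — shift, reduce
  I6: { [C → a C . E], [E → . E E num], [E → . E g E], [E → . E num], [E → . num a] }  — shift
  I7: { [C → a C E .], [E → . E E num], [E → . E g E], [E → . E num], [E → . num a], [E → E . E num], [E → E . g E], [E → E . num] }  — shift, reduce
  I8: { [E → num . a] }  — shift
  I9: { [E → num a .] }  — reduce
  I10: { [E → . E E num], [E → . E g E], [E → . E num], [E → . num a], [E → E . E num], [E → E . g E], [E → E . num], [E → E E . num] }  — shift
  I11: { [E → . E E num], [E → . E g E], [E → . E num], [E → . num a], [E → E g . E] }  — shift
  I12: { [E → E num .], [E → num . a] }  — shift, reduce
  I13: { [E → . E E num], [E → . E g E], [E → . E num], [E → . num a], [E → E . E num], [E → E . g E], [E → E . num], [E → E g E .] }  — shift, reduce
  I14: { [E → E E num .], [E → E num .], [E → num . a] }  — shift, 2 reduces

I14 contains complete items [E → E E num .], [E → E num .] — reduce-reduce conflict.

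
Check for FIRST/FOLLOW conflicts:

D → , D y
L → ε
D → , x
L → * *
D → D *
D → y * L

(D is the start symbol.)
Nullable non-terminals: L.

L: nullable alternative(s) L → ε; FOLLOW(L) = { $, '*', 'y' }
  L → ε: FIRST \ {ε} = { } — this is the only nullable alternative, skip
  L → * *: FIRST \ {ε} = { '*' } — overlaps FOLLOW(L) on { '*' }: CONFLICT

D has no nullable alternative, so no FIRST/FOLLOW check is needed there.

So the grammar has 1 FIRST/FOLLOW conflict (marked CONFLICT above).

Answer: Yes. L → '*' '*' with FOLLOW(L) on { '*' }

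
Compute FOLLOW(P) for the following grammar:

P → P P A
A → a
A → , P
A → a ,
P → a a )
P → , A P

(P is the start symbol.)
{ $, ',', 'a' }

To compute FOLLOW(P), find every occurrence of P on a right-hand side N → α P β: add FIRST(β) \ {ε}, and if β is empty or nullable also add FOLLOW(N). Iterate to a fixed point.

P is the start symbol, so $ ∈ FOLLOW(P).
In P → P P A: P is followed by P A, add FIRST(P A) \ {ε} = { ',', 'a' }
In P → P P A: P is followed by A, add FIRST(A) \ {ε} = { ',', 'a' }
In A → , P: P is at the end, add FOLLOW(A)
In P → , A P: P is at the end; this adds FOLLOW(P) to itself — nothing new

The FOLLOW sets referred to above (computed the same way, to a fixed point):
  FOLLOW(A) = { $, ',', 'a' }

Taking the union: FOLLOW(P) = { $, ',', 'a' }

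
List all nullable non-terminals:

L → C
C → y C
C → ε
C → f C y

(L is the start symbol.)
{ 'C', 'L' }

A non-terminal is nullable if it can derive ε (the empty string): either it has an ε-production, or it has a production whose right-hand side consists entirely of nullable non-terminals.

ε-productions: C → ε
So C is immediately nullable.
L → C: every symbol on the right is nullable, so L is nullable too.
Every non-terminal is now nullable.
Nullable = { 'C', 'L' }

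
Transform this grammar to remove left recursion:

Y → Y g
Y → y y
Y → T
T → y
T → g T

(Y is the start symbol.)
Y is directly left-recursive. The standard transformation for
  A → A α₁ | ... | A α_m | β₁ | ... | β_n
is
  A  → β₁ A' | ... | β_n A'
  A' → α₁ A' | ... | α_m A' | ε

Y → y y becomes Y → y y Y'
Y → T becomes Y → T Y'
Y → Y g becomes Y' → g Y'
Add Y' → ε

Productions for other non-terminals are unchanged:
  T → y
  T → g T

Resulting grammar:
Y → y y Y'
Y → T Y'
Y' → g Y'
Y' → ε
T → y
T → g T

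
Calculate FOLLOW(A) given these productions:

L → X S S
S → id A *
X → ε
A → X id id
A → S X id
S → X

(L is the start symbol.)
In S → id A *: A is followed by '*', add FIRST('*') \ {ε} = { '*' }

Taking the union: FOLLOW(A) = { '*' }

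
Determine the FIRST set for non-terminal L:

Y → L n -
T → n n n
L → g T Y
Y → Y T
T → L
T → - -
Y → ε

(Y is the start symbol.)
To compute FIRST(L), examine every production with L on the left-hand side, reading each right-hand side left to right until a non-nullable symbol is reached.

From L → g T Y:
  - g is a terminal: add 'g' and stop

Collecting: FIRST(L) = { 'g' }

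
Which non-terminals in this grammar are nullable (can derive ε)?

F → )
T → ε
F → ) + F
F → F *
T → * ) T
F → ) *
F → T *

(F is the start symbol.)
A non-terminal is nullable if it can derive ε (the empty string): either it has an ε-production, or it has a production whose right-hand side consists entirely of nullable non-terminals.

ε-productions: T → ε
So T is immediately nullable.
No further non-terminal can be added: every production for the remaining non-terminals contains a terminal or a non-nullable non-terminal.
Nullable = { 'T' }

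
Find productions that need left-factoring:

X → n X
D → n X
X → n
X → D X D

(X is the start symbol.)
Yes, X has productions with common prefix 'n'

Left-factoring is needed when two productions for the same non-terminal
share a common prefix on the right-hand side.

Productions for X:
  X → n X
  X → n
  X → D X D

Found common prefix 'n' in productions for X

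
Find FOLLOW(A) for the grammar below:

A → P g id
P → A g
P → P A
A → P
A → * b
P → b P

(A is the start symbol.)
{ $, '*', 'b', 'g' }

To compute FOLLOW(A), find every occurrence of A on a right-hand side N → α A β: add FIRST(β) \ {ε}, and if β is empty or nullable also add FOLLOW(N). Iterate to a fixed point.

A is the start symbol, so $ ∈ FOLLOW(A).
In P → A g: A is followed by g, add FIRST(g) \ {ε} = { 'g' }
In P → P A: A is at the end, add FOLLOW(P)

The FOLLOW sets referred to above (computed the same way, to a fixed point):
  FOLLOW(P) = { $, '*', 'b', 'g' }

Taking the union: FOLLOW(A) = { $, '*', 'b', 'g' }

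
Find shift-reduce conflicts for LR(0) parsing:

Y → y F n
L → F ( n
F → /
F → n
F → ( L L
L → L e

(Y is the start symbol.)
A shift-reduce conflict occurs when an LR(0) state has both:
  - a complete (reduce) item [A → α .] (dot at the end), and
  - a shift item [B → β . c γ] (dot before a terminal).

Augment with Y' → Y and build the canonical LR(0) collection (I0 = CLOSURE({[Y' → . Y]}), then GOTO on every symbol after a dot until no new states appear). It has 14 states:
  I0: { [Y → . y F n], [Y' → . Y] }  — shift
  I1: { [Y' → Y .] }  — accept
  I2: { [F → . ( L L], [F → . /], [F → . n], [Y → y . F n] }  — shift
  I3: { [F → ( . L L], [F → . ( L L], [F → . /], [F → . n], [L → . F ( n], [L → . L e] }  — shift
  I4: { [F → / .] }  — reduce
  I5: { [Y → y F . n] }  — shift
  I6: { [F → n .] }  — reduce
  I7: { [Y → y F n .] }  — reduce
  I8: { [L → F . ( n] }  — shift
  I9: { [F → ( L . L], [F → . ( L L], [F → . /], [F → . n], [L → . F ( n], [L → . L e], [L → L . e] }  — shift
  I10: { [F → ( L L .], [L → L . e] }  — shift, reduce
  I11: { [L → L e .] }  — reduce
  I12: { [L → F ( . n] }  — shift
  I13: { [L → F ( n .] }  — reduce

I10 contains reduce item [F → ( L L .] and shift item [L → L . e] — shift-reduce conflict.

Answer: Yes — I10: [F → ( L L .] vs [L → L . e]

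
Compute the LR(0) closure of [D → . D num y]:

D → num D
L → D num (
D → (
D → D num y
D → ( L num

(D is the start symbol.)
{ [D → . ( L num], [D → . (], [D → . D num y], [D → . num D] }

Start with: [D → . D num y]
  [D → . D num y] has the dot before D: add [D → . num D], [D → . (], [D → . ( L num]
No further items can be added.

CLOSURE = { [D → . ( L num], [D → . (], [D → . D num y], [D → . num D] }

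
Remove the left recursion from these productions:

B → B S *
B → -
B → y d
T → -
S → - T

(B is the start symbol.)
B is directly left-recursive. The standard transformation for
  A → A α₁ | ... | A α_m | β₁ | ... | β_n
is
  A  → β₁ A' | ... | β_n A'
  A' → α₁ A' | ... | α_m A' | ε

B → - becomes B → - B'
B → y d becomes B → y d B'
B → B S * becomes B' → S * B'
Add B' → ε

Productions for other non-terminals are unchanged:
  T → -
  S → - T

Resulting grammar:
B → - B'
B → y d B'
B' → S * B'
B' → ε
T → -
S → - T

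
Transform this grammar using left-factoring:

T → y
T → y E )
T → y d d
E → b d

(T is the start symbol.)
Left-factoring transforms A → αβ₁ | αβ₂ into A → αA' and A' → β₁ | β₂
(α is the longest common prefix among the alternatives). Repeat until
no nonterminal has two alternatives with a common prefix.

Round 1: T has alternatives sharing prefix 'y'. Introduce T': T → y T'
  Add: T' → ε
  Add: T' → E )
  Add: T' → d d

No remaining common prefixes — done.

Resulting grammar:
T → y T'
T' → ε
T' → E )
T' → d d
E → b d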